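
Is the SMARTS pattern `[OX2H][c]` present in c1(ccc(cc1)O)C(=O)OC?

Yes

The pattern [OX2H][c] describes a hydroxyl oxygen attached to an aromatic carbon — a phenol.
The molecule carries a hydroxyl group (-OH), whose atoms satisfy every constraint of the query, so the pattern matches.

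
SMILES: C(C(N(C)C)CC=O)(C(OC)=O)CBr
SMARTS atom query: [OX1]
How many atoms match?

2

Check the 14 heavy atoms by environment: 7× C (X4) → no; 2× C (X3) → no; 2× O (X1) → match; 1× O (X2) → no; 1× N (X3) → no; 1× Br (X1) → no.
That gives 2 matching atoms.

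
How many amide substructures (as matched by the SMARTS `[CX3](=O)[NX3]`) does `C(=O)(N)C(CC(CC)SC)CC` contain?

[CX3](=O)[NX3] is the SMARTS for an amide: a carbonyl carbon bonded to a trivalent nitrogen.
Exactly one fragment in the molecule meets all constraints, giving 1 match.

1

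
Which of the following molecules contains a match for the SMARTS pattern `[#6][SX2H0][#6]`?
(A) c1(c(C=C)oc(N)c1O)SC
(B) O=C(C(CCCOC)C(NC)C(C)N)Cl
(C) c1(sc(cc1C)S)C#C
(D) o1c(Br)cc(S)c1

A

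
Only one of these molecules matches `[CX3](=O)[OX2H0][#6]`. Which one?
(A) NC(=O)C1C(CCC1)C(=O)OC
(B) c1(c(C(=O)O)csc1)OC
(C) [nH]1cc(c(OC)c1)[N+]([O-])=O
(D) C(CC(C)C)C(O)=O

A

[CX3](=O)[OX2H0][#6] describes a carbonyl carbon bonded to an oxygen that is itself bonded to carbon (no H on that O) (an ester).
(A) contains a methyl-ester group (-C(=O)OCH3), which satisfies every atom and bond constraint.
(B) has a carboxylic acid group (-C(=O)OH) but the singly-bonded O carries H (OX2H1, not H0).
(C) has a methoxy ether (-OCH3) but the ether oxygen is not adjacent to a C=O carbon.
(D) has a carboxylic acid group (-C(=O)OH) but the singly-bonded O carries H (OX2H1, not H0).
So the answer is (A).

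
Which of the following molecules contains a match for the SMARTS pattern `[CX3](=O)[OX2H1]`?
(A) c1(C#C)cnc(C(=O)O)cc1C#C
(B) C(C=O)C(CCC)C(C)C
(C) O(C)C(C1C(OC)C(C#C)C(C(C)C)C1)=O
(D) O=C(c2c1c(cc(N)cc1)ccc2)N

A

[CX3](=O)[OX2H1] describes an sp2 carbon double-bonded to O and single-bonded to an -OH oxygen (a carboxylic acid).
(A) contains a carboxylic acid group (-C(=O)OH), which satisfies every atom and bond constraint.
(B) has an aldehyde (-CHO) but there is no singly-bonded oxygen on the carbonyl carbon.
(C) has a methyl-ester group (-C(=O)OCH3) but the singly-bonded O has no H (OX2H0, not OX2H1).
(D) has a primary amide (-C(=O)NH2) but the carbonyl is bonded to N, not to an -OH oxygen.
So the answer is (A).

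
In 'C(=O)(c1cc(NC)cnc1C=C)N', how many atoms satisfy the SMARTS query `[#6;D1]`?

2

The query [#6;D1] means: carbon bonded to exactly one heavy atom.
Check the 13 heavy atoms by environment: 1× n (aromatic, D2) → no; 2× c (aromatic, D2) → no; 3× c (aromatic, D3) → no; 1× C (D2) → no; 2× C (D1) → match; 1× C (D3) → no; 1× O (D1) → no; 1× N (D1) → no; 1× N (D2) → no.
That gives 2 matching atoms.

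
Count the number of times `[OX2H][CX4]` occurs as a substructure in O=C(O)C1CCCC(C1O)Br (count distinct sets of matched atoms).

1

[OX2H][CX4] is the SMARTS for an aliphatic alcohol: a hydroxyl oxygen bound to an sp3 (X4) carbon.
Exactly one fragment in the molecule meets all constraints, giving 1 match.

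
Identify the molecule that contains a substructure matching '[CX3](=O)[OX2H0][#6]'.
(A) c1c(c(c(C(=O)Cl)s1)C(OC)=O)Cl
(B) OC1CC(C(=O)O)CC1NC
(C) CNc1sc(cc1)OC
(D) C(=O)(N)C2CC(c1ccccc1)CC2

A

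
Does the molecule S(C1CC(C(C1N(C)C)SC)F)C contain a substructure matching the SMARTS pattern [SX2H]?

No

The pattern [SX2H] describes an aliphatic sulfur with two connections, one being H — a thiol.
The closest candidate here is a methylthio ether (-SCH3), but the sulfur has H0 (bonded to two carbons), not H1. No other fragment satisfies the full query, so there is no match.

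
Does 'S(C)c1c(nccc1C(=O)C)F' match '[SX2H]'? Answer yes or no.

The pattern [SX2H] describes an aliphatic sulfur with two connections, one being H — a thiol.
The closest candidate here is a methylthio ether (-SCH3), but the sulfur has H0 (bonded to two carbons), not H1. No other fragment satisfies the full query, so there is no match.

No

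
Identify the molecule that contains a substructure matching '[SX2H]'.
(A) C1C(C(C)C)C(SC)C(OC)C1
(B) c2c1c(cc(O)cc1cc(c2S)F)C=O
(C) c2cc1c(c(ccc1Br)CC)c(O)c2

[SX2H] describes an aliphatic sulfur with two connections, one being H (a thiol).
(A) has a methylthio ether (-SCH3) but the sulfur has H0 (bonded to two carbons), not H1.
(B) contains a thiol (-SH), which satisfies every atom and bond constraint.
(C) has a hydroxyl group (-OH) but it is an -OH, not an -SH.
So the answer is (B).

B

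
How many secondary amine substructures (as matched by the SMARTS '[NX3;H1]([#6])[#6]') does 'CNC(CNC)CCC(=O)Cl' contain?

2

[NX3;H1]([#6])[#6] is the SMARTS for a secondary amine: a trivalent nitrogen with one H, bonded to two carbons.
The molecule carries 2 separate instances of an N-methylamino group (-NHCH3) meeting every constraint; each maps to a distinct set of atoms, giving 2 matches.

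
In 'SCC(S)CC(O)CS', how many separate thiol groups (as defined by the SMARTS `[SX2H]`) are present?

[SX2H] is the SMARTS for a thiol: an aliphatic sulfur with two connections, one being H.
The molecule carries 3 separate instances of a thiol (-SH) meeting every constraint; each maps to a distinct set of atoms, giving 3 matches.

3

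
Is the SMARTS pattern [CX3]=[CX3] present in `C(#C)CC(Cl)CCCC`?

No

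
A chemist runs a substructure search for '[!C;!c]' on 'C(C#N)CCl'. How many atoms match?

2

The query [!C;!c] means: neither aliphatic nor aromatic carbon — same as [!#6].
Check the 5 heavy atoms by environment: 3× C → no; 1× N → match; 1× Cl → match.
Summing the matching environments: 1 + 1 = 2 matching atoms.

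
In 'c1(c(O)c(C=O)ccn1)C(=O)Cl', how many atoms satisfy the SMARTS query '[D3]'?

4

The query [D3] means: atom with exactly three heavy-atom neighbours.
Check the 12 heavy atoms by environment: 1× n (aromatic, D2) → no; 3× c (aromatic, D3) → match; 2× c (aromatic, D2) → no; 3× O (D1) → no; 1× C (D3) → match; 1× Cl (D1) → no; 1× C (D2) → no.
Summing the matching environments: 3 + 1 = 4 matching atoms.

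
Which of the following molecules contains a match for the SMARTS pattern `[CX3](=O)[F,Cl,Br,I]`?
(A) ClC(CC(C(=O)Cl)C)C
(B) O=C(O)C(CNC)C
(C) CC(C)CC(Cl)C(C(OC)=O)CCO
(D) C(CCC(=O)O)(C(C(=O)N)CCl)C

A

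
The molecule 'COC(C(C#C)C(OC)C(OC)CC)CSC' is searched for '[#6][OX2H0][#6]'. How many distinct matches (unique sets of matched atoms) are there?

3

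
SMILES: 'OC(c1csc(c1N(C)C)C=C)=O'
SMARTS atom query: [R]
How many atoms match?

Check the 13 heavy atoms by environment: 1× s (aromatic, in 5-ring) → match; 4× c (aromatic, in 5-ring) → match; 5× C (acyclic) → no; 2× O (acyclic) → no; 1× N (acyclic) → no.
Summing the matching environments: 1 + 4 = 5 matching atoms.

5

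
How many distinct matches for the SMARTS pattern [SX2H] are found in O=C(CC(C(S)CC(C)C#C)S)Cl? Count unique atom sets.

[SX2H] is the SMARTS for a thiol: an aliphatic sulfur with two connections, one being H.
The molecule carries 2 separate instances of a thiol (-SH) meeting every constraint; each maps to a distinct set of atoms, giving 2 matches.

2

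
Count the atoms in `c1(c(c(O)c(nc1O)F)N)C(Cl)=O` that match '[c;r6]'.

The query [c;r6] means: aromatic carbon that belongs to a six-membered ring.
Check the 13 heavy atoms by environment: 1× n (aromatic, in 6-ring) → no; 5× c (aromatic, in 6-ring) → match; 3× O (acyclic) → no; 1× N (acyclic) → no; 1× F (acyclic) → no; 1× C (acyclic) → no; 1× Cl (acyclic) → no.
That gives 5 matching atoms.

5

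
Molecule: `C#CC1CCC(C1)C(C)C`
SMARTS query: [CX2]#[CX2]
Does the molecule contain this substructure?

Yes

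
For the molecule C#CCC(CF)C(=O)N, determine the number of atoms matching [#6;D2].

3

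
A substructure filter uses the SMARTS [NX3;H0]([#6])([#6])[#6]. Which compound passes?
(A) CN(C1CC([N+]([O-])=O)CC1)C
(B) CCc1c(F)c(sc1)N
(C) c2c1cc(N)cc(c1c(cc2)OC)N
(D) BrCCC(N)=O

A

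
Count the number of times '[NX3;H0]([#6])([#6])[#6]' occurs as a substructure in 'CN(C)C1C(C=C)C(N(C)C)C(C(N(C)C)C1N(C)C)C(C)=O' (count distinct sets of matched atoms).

[NX3;H0]([#6])([#6])[#6] is the SMARTS for a tertiary amine: a trivalent nitrogen with no H, bonded to three carbons.
The molecule carries 4 separate instances of a dimethylamino group (-N(CH3)2) meeting every constraint; each maps to a distinct set of atoms, giving 4 matches.

4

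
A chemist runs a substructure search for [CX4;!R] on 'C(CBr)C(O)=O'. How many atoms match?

2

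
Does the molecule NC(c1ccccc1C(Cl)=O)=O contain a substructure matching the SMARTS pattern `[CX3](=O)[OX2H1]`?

The pattern [CX3](=O)[OX2H1] describes an sp2 carbon double-bonded to O and single-bonded to an -OH oxygen — a carboxylic acid.
The closest candidate here is an acyl chloride (-C(=O)Cl), but the carbonyl is bonded to Cl, not to an -OH oxygen. No other fragment satisfies the full query, so there is no match.

No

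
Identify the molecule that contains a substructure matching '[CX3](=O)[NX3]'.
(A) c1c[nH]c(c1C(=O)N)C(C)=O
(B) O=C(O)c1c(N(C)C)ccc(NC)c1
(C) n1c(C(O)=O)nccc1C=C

[CX3](=O)[NX3] describes a carbonyl carbon bonded to a trivalent nitrogen (an amide).
(A) contains a primary amide (-C(=O)NH2), which satisfies every atom and bond constraint.
(B) has a carboxylic acid group (-C(=O)OH) but the carbonyl is bonded to O, not to an NX3 nitrogen.
(C) has a carboxylic acid group (-C(=O)OH) but the carbonyl is bonded to O, not to an NX3 nitrogen.
So the answer is (A).

A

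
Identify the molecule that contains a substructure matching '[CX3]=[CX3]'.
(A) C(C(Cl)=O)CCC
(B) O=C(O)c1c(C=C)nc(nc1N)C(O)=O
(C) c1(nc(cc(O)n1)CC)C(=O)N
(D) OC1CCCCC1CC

[CX3]=[CX3] describes a non-aromatic C=C double bond between two sp2 carbons (an alkene).
(A) has an ethyl group (-CH2CH3) but its C-C bond is a single bond between CX4 carbons, not CX3=CX3.
(B) contains a vinyl group (-CH=CH2), which satisfies every atom and bond constraint.
(C) has an ethyl group (-CH2CH3) but its C-C bond is a single bond between CX4 carbons, not CX3=CX3.
(D) has an ethyl group (-CH2CH3) but its C-C bond is a single bond between CX4 carbons, not CX3=CX3.
So the answer is (B).

B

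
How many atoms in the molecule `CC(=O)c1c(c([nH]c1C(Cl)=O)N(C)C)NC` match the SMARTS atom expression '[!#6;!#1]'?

Check the 16 heavy atoms by environment: 1× n (aromatic) → match; 4× c (aromatic) → no; 2× N → match; 6× C → no; 2× O → match; 1× Cl → match.
Summing the matching environments: 1 + 2 + 2 + 1 = 6 matching atoms.

6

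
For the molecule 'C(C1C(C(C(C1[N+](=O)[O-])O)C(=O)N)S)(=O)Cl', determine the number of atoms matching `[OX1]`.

The query [OX1] means: aliphatic oxygen with one total connection — typically a carbonyl =O or an oxide.
Check the 16 heavy atoms by environment: 5× C (X4) → no; 2× C (X3) → no; 3× O (X1) → match; 1× Cl (X1) → no; 1× S (X2) → no; 1× N (X3) → no; 1× N (charge +1, X3) → no; 1× O (charge -1, X1) → match; 1× O (X2) → no.
Summing the matching environments: 3 + 1 = 4 matching atoms.

4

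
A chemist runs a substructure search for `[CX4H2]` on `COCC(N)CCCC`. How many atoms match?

The query [CX4H2] means: sp3 carbon (X4) with exactly two hydrogens.
Check the 9 heavy atoms by environment: 4× C (H2, X4) → match; 1× C (H1, X4) → no; 2× C (H3, X4) → no; 1× O (H0, X2) → no; 1× N (H2, X3) → no.
That gives 4 matching atoms.

4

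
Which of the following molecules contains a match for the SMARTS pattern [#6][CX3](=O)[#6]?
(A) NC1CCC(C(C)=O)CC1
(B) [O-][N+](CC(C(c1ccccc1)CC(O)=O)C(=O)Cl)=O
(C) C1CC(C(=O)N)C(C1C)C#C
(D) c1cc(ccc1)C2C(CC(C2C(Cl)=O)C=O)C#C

A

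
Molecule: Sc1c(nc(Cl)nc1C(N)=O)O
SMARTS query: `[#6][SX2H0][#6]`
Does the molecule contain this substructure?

No

The pattern [#6][SX2H0][#6] describes an aliphatic sulfur bridging two carbons with no H on the sulfur — a thioether.
The closest candidate here is a thiol (-SH), but the sulfur has H1, not H0 bridging two carbons. No other fragment satisfies the full query, so there is no match.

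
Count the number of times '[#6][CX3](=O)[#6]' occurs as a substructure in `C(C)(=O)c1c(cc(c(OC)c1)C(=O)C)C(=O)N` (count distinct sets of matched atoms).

2

[#6][CX3](=O)[#6] is the SMARTS for a ketone: a carbonyl carbon (no H) flanked by two carbons.
The molecule carries 2 separate instances of an acetyl/ketone group (-C(=O)CH3) meeting every constraint; each maps to a distinct set of atoms, giving 2 matches.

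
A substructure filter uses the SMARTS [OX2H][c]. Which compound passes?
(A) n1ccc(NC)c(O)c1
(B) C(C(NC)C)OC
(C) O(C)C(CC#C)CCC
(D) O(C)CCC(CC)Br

[OX2H][c] describes a hydroxyl oxygen attached to an aromatic carbon (a phenol).
(A) contains a hydroxyl group (-OH), which satisfies every atom and bond constraint.
(B) has a methoxy ether (-OCH3) but the oxygen has H0, not H1.
(C) has a methoxy ether (-OCH3) but the oxygen has H0, not H1.
(D) has a methoxy ether (-OCH3) but the oxygen has H0, not H1.
So the answer is (A).

A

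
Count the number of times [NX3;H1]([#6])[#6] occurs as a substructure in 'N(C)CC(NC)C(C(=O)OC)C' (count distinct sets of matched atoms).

2

[NX3;H1]([#6])[#6] is the SMARTS for a secondary amine: a trivalent nitrogen with one H, bonded to two carbons.
The molecule carries 2 separate instances of an N-methylamino group (-NHCH3) meeting every constraint; each maps to a distinct set of atoms, giving 2 matches.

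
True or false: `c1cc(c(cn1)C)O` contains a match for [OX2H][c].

The pattern [OX2H][c] describes a hydroxyl oxygen attached to an aromatic carbon — a phenol.
The molecule carries a hydroxyl group (-OH), whose atoms satisfy every constraint of the query, so the pattern matches.

True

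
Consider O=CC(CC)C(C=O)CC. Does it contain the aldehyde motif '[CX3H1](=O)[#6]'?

The pattern [CX3H1](=O)[#6] describes an sp2 carbon with one H, double-bonded to O and single-bonded to carbon — an aldehyde.
The molecule carries an aldehyde (-CHO), whose atoms satisfy every constraint of the query, so the pattern matches.

Yes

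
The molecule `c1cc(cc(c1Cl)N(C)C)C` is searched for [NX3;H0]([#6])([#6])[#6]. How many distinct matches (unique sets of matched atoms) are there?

[NX3;H0]([#6])([#6])[#6] is the SMARTS for a tertiary amine: a trivalent nitrogen with no H, bonded to three carbons.
Exactly one fragment in the molecule meets all constraints, giving 1 match.

1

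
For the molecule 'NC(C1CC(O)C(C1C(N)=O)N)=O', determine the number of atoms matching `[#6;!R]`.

2

The query [#6;!R] means: carbon not in any ring.
Check the 13 heavy atoms by environment: 5× C (in 5-ring) → no; 2× C (acyclic) → match; 3× O (acyclic) → no; 3× N (acyclic) → no.
That gives 2 matching atoms.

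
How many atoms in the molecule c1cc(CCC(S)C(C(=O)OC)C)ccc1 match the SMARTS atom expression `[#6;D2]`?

7

Check the 16 heavy atoms by environment: 2× C (D1) → no; 3× C (D3) → no; 2× C (D2) → match; 1× c (aromatic, D3) → no; 5× c (aromatic, D2) → match; 1× O (D1) → no; 1× O (D2) → no; 1× S (D1) → no.
Summing the matching environments: 2 + 5 = 7 matching atoms.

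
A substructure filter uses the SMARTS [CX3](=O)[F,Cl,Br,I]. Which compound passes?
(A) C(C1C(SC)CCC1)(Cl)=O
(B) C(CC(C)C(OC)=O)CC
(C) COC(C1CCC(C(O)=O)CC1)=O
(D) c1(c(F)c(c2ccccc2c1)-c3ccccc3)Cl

A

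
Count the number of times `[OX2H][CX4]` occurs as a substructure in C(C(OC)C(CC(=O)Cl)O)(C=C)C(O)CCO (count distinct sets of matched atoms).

[OX2H][CX4] is the SMARTS for an aliphatic alcohol: a hydroxyl oxygen bound to an sp3 (X4) carbon.
The molecule carries 3 separate instances of a hydroxyl group (-OH) meeting every constraint; each maps to a distinct set of atoms, giving 3 matches.

3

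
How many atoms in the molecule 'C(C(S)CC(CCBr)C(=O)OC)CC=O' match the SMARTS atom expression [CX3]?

2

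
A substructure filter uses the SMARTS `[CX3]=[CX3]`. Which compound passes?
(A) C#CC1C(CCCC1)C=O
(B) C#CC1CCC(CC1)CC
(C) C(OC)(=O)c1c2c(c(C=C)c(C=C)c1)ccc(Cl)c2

C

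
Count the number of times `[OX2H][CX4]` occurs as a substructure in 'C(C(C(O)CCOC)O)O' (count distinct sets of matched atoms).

[OX2H][CX4] is the SMARTS for an aliphatic alcohol: a hydroxyl oxygen bound to an sp3 (X4) carbon.
The molecule carries 3 separate instances of a hydroxyl group (-OH) meeting every constraint; each maps to a distinct set of atoms, giving 3 matches.

3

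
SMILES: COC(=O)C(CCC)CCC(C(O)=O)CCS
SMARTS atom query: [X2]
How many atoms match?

The query [X2] means: any atom with exactly two total connections (bonds + H).
Check the 17 heavy atoms by environment: 10× C (X4) → no; 2× C (X3) → no; 2× O (X1) → no; 2× O (X2) → match; 1× S (X2) → match.
Summing the matching environments: 2 + 1 = 3 matching atoms.

3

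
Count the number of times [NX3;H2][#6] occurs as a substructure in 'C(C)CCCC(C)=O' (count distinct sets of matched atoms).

0

[NX3;H2][#6] is the SMARTS for a primary amine: a trivalent nitrogen with two H attached to carbon.
No fragment in the molecule satisfies every constraint, giving 0 matches.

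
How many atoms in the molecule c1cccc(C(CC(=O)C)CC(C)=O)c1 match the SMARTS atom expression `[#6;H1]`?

6

The query [#6;H1] means: any carbon bearing exactly one hydrogen.
Check the 15 heavy atoms by environment: 2× C (H2) → no; 1× C (H1) → match; 2× C (H0) → no; 2× O (H0) → no; 2× C (H3) → no; 1× c (aromatic, H0) → no; 5× c (aromatic, H1) → match.
Summing the matching environments: 1 + 5 = 6 matching atoms.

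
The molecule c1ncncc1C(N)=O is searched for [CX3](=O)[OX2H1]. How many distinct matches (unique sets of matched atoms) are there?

0

[CX3](=O)[OX2H1] is the SMARTS for a carboxylic acid: an sp2 carbon double-bonded to O and single-bonded to an -OH oxygen.
The molecule has a primary amide (-C(=O)NH2), but the carbonyl is bonded to N, not to an -OH oxygen; nothing else fits, so there are 0 matches.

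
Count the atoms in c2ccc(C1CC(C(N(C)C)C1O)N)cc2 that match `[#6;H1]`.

The query [#6;H1] means: any carbon bearing exactly one hydrogen.
Check the 16 heavy atoms by environment: 4× C (H1) → match; 1× C (H2) → no; 1× c (aromatic, H0) → no; 5× c (aromatic, H1) → match; 1× O (H1) → no; 1× N (H0) → no; 2× C (H3) → no; 1× N (H2) → no.
Summing the matching environments: 4 + 5 = 9 matching atoms.

9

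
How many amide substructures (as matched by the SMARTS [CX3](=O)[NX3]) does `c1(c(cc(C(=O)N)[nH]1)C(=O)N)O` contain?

2

[CX3](=O)[NX3] is the SMARTS for an amide: a carbonyl carbon bonded to a trivalent nitrogen.
The molecule carries 2 separate instances of a primary amide (-C(=O)NH2) meeting every constraint; each maps to a distinct set of atoms, giving 2 matches.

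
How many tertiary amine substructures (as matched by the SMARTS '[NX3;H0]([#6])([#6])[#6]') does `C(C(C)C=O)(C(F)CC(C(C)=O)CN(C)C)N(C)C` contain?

2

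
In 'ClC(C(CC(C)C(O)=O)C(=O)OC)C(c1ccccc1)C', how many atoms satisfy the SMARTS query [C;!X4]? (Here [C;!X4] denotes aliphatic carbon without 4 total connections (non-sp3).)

2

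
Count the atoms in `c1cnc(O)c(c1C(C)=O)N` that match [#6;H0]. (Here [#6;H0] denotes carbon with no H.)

The query [#6;H0] means: any carbon with no attached hydrogen.
Check the 11 heavy atoms by environment: 1× n (aromatic, H0) → no; 3× c (aromatic, H0) → match; 2× c (aromatic, H1) → no; 1× N (H2) → no; 1× O (H1) → no; 1× C (H0) → match; 1× O (H0) → no; 1× C (H3) → no.
Summing the matching environments: 3 + 1 = 4 matching atoms.

4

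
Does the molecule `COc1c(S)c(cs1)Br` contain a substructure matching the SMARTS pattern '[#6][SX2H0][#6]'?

The pattern [#6][SX2H0][#6] describes an aliphatic sulfur bridging two carbons with no H on the sulfur — a thioether.
The closest candidate here is a methoxy ether (-OCH3), but the bridging atom is O, not S. No other fragment satisfies the full query, so there is no match.

No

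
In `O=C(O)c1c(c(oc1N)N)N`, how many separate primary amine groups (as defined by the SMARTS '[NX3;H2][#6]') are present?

[NX3;H2][#6] is the SMARTS for a primary amine: a trivalent nitrogen with two H attached to carbon.
The molecule carries 3 separate instances of a primary amino group (-NH2) meeting every constraint; each maps to a distinct set of atoms, giving 3 matches.

3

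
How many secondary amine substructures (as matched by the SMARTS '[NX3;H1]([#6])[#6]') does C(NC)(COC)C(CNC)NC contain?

3

[NX3;H1]([#6])[#6] is the SMARTS for a secondary amine: a trivalent nitrogen with one H, bonded to two carbons.
The molecule carries 3 separate instances of an N-methylamino group (-NHCH3) meeting every constraint; each maps to a distinct set of atoms, giving 3 matches.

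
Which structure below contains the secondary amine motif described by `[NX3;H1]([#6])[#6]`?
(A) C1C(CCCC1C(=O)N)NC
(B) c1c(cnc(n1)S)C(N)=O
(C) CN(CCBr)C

[NX3;H1]([#6])[#6] describes a trivalent nitrogen with one H, bonded to two carbons (a secondary amine).
(A) contains an N-methylamino group (-NHCH3), which satisfies every atom and bond constraint.
(B) has a primary amide (-C(=O)NH2) but the -C(=O)NH2 nitrogen has H2, not H1.
(C) has a dimethylamino group (-N(CH3)2) but the nitrogen has H0, not H1.
So the answer is (A).

A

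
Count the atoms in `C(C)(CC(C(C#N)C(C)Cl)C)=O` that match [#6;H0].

2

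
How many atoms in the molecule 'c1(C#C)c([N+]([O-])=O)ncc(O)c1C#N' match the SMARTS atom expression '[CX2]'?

3

The query [CX2] means: C with X2: aliphatic carbon with exactly 2 total connections.
Check the 14 heavy atoms by environment: 1× n (aromatic, X2) → no; 5× c (aromatic, X3) → no; 1× N (charge +1, X3) → no; 1× O (charge -1, X1) → no; 1× O (X1) → no; 3× C (X2) → match; 1× O (X2) → no; 1× N (X1) → no.
That gives 3 matching atoms.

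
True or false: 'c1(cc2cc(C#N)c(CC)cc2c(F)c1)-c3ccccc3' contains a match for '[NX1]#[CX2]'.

True

The pattern [NX1]#[CX2] describes a nitrogen triple-bonded to a two-connected carbon — a nitrile.
The molecule carries a nitrile (-C#N), whose atoms satisfy every constraint of the query, so the pattern matches.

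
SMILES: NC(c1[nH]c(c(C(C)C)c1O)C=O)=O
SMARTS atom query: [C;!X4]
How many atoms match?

The query [C;!X4] means: aliphatic carbon that does not have four total connections.
Check the 14 heavy atoms by environment: 1× n (aromatic, X3) → no; 4× c (aromatic, X3) → no; 2× C (X3) → match; 2× O (X1) → no; 1× N (X3) → no; 3× C (X4) → no; 1× O (X2) → no.
That gives 2 matching atoms.

2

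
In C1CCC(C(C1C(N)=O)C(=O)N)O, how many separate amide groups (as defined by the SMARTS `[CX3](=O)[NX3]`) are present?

2

[CX3](=O)[NX3] is the SMARTS for an amide: a carbonyl carbon bonded to a trivalent nitrogen.
The molecule carries 2 separate instances of a primary amide (-C(=O)NH2) meeting every constraint; each maps to a distinct set of atoms, giving 2 matches.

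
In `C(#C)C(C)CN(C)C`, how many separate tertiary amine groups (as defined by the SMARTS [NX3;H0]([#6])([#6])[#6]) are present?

1

[NX3;H0]([#6])([#6])[#6] is the SMARTS for a tertiary amine: a trivalent nitrogen with no H, bonded to three carbons.
Exactly one fragment in the molecule meets all constraints, giving 1 match.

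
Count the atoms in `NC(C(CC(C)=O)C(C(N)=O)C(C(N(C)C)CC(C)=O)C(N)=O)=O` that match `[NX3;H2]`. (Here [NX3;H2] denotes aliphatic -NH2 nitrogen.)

3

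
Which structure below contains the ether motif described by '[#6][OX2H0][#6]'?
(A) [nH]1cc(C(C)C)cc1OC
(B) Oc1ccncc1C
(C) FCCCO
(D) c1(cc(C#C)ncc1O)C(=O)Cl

[#6][OX2H0][#6] describes an aliphatic oxygen bridging two carbons with no H on the oxygen (an ether).
(A) contains a methoxy ether (-OCH3), which satisfies every atom and bond constraint.
(B) has a hydroxyl group (-OH) but the oxygen has H1, not H0 bridging two carbons.
(C) has a hydroxyl group (-OH) but the oxygen has H1, not H0 bridging two carbons.
(D) has a hydroxyl group (-OH) but the oxygen has H1, not H0 bridging two carbons.
So the answer is (A).

A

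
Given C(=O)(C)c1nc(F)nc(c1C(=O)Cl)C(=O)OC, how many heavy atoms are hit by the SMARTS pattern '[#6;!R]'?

5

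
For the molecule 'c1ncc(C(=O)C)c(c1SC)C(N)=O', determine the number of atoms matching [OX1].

The query [OX1] means: aliphatic oxygen with one total connection — typically a carbonyl =O or an oxide.
Check the 14 heavy atoms by environment: 1× n (aromatic, X2) → no; 5× c (aromatic, X3) → no; 1× S (X2) → no; 2× C (X4) → no; 2× C (X3) → no; 2× O (X1) → match; 1× N (X3) → no.
That gives 2 matching atoms.

2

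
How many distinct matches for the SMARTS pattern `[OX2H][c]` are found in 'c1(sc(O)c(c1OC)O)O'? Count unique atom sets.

[OX2H][c] is the SMARTS for a phenol: a hydroxyl oxygen attached to an aromatic carbon.
The molecule carries 3 separate instances of a hydroxyl group (-OH) meeting every constraint; each maps to a distinct set of atoms, giving 3 matches.

3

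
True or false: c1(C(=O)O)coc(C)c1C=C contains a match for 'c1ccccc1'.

The pattern c1ccccc1 describes six aromatic carbons in a ring — a benzene ring.
The closest candidate here is a methyl group (-CH3), but no six-membered all-carbon aromatic ring is present. No other fragment satisfies the full query, so there is no match.

False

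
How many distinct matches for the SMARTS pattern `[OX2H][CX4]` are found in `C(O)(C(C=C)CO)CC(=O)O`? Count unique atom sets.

2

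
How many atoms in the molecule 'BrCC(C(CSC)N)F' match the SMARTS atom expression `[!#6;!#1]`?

4

Check the 9 heavy atoms by environment: 5× C → no; 1× F → match; 1× N → match; 1× Br → match; 1× S → match.
Summing the matching environments: 1 + 1 + 1 + 1 = 4 matching atoms.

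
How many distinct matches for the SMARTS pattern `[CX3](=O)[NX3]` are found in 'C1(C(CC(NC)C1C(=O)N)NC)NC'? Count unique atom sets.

1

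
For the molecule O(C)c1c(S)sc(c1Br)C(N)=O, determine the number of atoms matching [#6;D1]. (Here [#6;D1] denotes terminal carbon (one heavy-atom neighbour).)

The query [#6;D1] means: carbon bonded to exactly one heavy atom.
Check the 12 heavy atoms by environment: 1× s (aromatic, D2) → no; 4× c (aromatic, D3) → no; 1× O (D2) → no; 1× C (D1) → match; 1× S (D1) → no; 1× C (D3) → no; 1× O (D1) → no; 1× N (D1) → no; 1× Br (D1) → no.
That gives 1 matching atom.

1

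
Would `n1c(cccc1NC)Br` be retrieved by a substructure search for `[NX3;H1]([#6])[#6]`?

Yes

The pattern [NX3;H1]([#6])[#6] describes a trivalent nitrogen with one H, bonded to two carbons — a secondary amine.
The molecule carries an N-methylamino group (-NHCH3), whose atoms satisfy every constraint of the query, so the pattern matches.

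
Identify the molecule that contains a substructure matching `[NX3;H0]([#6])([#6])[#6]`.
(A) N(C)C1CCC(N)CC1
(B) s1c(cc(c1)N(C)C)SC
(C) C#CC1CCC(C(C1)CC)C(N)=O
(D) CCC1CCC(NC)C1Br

[NX3;H0]([#6])([#6])[#6] describes a trivalent nitrogen with no H, bonded to three carbons (a tertiary amine).
(A) has an N-methylamino group (-NHCH3) but the nitrogen still has one H (H1), not H0.
(B) contains a dimethylamino group (-N(CH3)2), which satisfies every atom and bond constraint.
(C) has a primary amide (-C(=O)NH2) but the amide nitrogen has H2 and only one carbon neighbour.
(D) has an N-methylamino group (-NHCH3) but the nitrogen still has one H (H1), not H0.
So the answer is (B).

B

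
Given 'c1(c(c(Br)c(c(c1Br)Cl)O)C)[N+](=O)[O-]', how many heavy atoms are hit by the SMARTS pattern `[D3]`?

7

The query [D3] means: atom with exactly three heavy-atom neighbours.
Check the 14 heavy atoms by environment: 6× c (aromatic, D3) → match; 1× Cl (D1) → no; 1× N (charge +1, D3) → match; 1× O (charge -1, D1) → no; 2× O (D1) → no; 1× C (D1) → no; 2× Br (D1) → no.
Summing the matching environments: 6 + 1 = 7 matching atoms.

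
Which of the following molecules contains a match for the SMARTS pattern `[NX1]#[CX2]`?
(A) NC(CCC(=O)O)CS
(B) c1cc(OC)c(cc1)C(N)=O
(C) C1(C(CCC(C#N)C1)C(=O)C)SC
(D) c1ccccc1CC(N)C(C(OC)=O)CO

C

[NX1]#[CX2] describes a nitrogen triple-bonded to a two-connected carbon (a nitrile).
(A) has a primary amino group (-NH2) but the nitrogen is NX3 (three connections), not NX1 triple-bonded.
(B) has a primary amide (-C(=O)NH2) but the nitrogen is NX3, not NX1.
(C) contains a nitrile (-C#N), which satisfies every atom and bond constraint.
(D) has a primary amino group (-NH2) but the nitrogen is NX3 (three connections), not NX1 triple-bonded.
So the answer is (C).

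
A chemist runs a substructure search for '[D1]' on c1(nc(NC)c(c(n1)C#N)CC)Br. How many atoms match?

4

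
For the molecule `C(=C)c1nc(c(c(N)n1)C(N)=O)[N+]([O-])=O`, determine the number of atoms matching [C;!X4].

3

The query [C;!X4] means: aliphatic carbon that does not have four total connections.
Check the 15 heavy atoms by environment: 2× n (aromatic, X2) → no; 4× c (aromatic, X3) → no; 1× N (charge +1, X3) → no; 1× O (charge -1, X1) → no; 2× O (X1) → no; 3× C (X3) → match; 2× N (X3) → no.
That gives 3 matching atoms.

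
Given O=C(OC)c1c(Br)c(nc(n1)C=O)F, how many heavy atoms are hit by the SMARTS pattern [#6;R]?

The query [#6;R] means: carbon that is part of a ring.
Check the 14 heavy atoms by environment: 2× n (aromatic, in 6-ring) → no; 4× c (aromatic, in 6-ring) → match; 3× C (acyclic) → no; 3× O (acyclic) → no; 1× F (acyclic) → no; 1× Br (acyclic) → no.
That gives 4 matching atoms.

4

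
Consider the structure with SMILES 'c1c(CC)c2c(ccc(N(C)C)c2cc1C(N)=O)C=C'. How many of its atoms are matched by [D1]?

6

The query [D1] means: atom with exactly one heavy-atom neighbour (degree 1).
Check the 20 heavy atoms by environment: 6× c (aromatic, D3) → no; 4× c (aromatic, D2) → no; 2× C (D2) → no; 4× C (D1) → match; 1× N (D3) → no; 1× C (D3) → no; 1× O (D1) → match; 1× N (D1) → match.
Summing the matching environments: 4 + 1 + 1 = 6 matching atoms.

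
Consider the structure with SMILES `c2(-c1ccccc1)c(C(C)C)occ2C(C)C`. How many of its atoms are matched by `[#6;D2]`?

Check the 17 heavy atoms by environment: 1× o (aromatic, D2) → no; 4× c (aromatic, D3) → no; 6× c (aromatic, D2) → match; 2× C (D3) → no; 4× C (D1) → no.
That gives 6 matching atoms.

6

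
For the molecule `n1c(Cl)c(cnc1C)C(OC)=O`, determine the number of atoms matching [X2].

3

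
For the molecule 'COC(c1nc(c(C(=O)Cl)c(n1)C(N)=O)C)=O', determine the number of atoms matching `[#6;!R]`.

5

The query [#6;!R] means: carbon not in any ring.
Check the 17 heavy atoms by environment: 2× n (aromatic, in 6-ring) → no; 4× c (aromatic, in 6-ring) → no; 5× C (acyclic) → match; 4× O (acyclic) → no; 1× N (acyclic) → no; 1× Cl (acyclic) → no.
That gives 5 matching atoms.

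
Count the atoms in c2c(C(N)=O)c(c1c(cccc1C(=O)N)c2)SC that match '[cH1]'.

5

The query [cH1] means: aromatic carbon bearing exactly one hydrogen.
Check the 18 heavy atoms by environment: 5× c (aromatic, H0) → no; 5× c (aromatic, H1) → match; 2× C (H0) → no; 2× O (H0) → no; 2× N (H2) → no; 1× S (H0) → no; 1× C (H3) → no.
That gives 5 matching atoms.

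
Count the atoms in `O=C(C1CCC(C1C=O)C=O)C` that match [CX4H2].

2

Check the 12 heavy atoms by environment: 2× C (H2, X4) → match; 3× C (H1, X4) → no; 2× C (H1, X3) → no; 3× O (H0, X1) → no; 1× C (H0, X3) → no; 1× C (H3, X4) → no.
That gives 2 matching atoms.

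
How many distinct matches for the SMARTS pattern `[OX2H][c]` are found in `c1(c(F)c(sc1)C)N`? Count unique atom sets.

0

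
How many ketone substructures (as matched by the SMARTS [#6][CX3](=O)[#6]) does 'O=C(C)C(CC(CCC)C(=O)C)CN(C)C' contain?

[#6][CX3](=O)[#6] is the SMARTS for a ketone: a carbonyl carbon (no H) flanked by two carbons.
The molecule carries 2 separate instances of an acetyl/ketone group (-C(=O)CH3) meeting every constraint; each maps to a distinct set of atoms, giving 2 matches.

2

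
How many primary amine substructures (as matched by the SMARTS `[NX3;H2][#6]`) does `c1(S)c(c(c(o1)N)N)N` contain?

3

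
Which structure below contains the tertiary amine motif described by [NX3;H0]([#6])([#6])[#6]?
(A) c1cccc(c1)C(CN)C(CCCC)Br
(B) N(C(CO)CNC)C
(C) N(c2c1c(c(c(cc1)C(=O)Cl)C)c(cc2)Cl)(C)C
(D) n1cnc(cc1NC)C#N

C

[NX3;H0]([#6])([#6])[#6] describes a trivalent nitrogen with no H, bonded to three carbons (a tertiary amine).
(A) has a primary amino group (-NH2) but the nitrogen has H2, not H0 with three carbons.
(B) has an N-methylamino group (-NHCH3) but the nitrogen still has one H (H1), not H0.
(C) contains a dimethylamino group (-N(CH3)2), which satisfies every atom and bond constraint.
(D) has an N-methylamino group (-NHCH3) but the nitrogen still has one H (H1), not H0.
So the answer is (C).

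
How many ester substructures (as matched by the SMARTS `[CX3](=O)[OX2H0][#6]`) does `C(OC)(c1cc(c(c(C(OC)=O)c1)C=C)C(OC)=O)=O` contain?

3

[CX3](=O)[OX2H0][#6] is the SMARTS for an ester: a carbonyl carbon bonded to an oxygen that is itself bonded to carbon (no H on that O).
The molecule carries 3 separate instances of a methyl-ester group (-C(=O)OCH3) meeting every constraint; each maps to a distinct set of atoms, giving 3 matches.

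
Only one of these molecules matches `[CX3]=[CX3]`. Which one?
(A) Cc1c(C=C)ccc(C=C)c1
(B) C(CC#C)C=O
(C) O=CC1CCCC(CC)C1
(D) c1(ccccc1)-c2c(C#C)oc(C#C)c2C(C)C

A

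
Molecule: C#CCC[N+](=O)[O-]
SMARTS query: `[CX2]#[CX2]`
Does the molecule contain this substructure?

The pattern [CX2]#[CX2] describes a carbon-carbon triple bond — an alkyne.
The molecule carries an ethynyl group (-C#CH), whose atoms satisfy every constraint of the query, so the pattern matches.

Yes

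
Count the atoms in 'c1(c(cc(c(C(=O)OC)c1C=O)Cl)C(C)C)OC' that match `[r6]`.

Check the 18 heavy atoms by environment: 6× c (aromatic, in 6-ring) → match; 7× C (acyclic) → no; 4× O (acyclic) → no; 1× Cl (acyclic) → no.
That gives 6 matching atoms.

6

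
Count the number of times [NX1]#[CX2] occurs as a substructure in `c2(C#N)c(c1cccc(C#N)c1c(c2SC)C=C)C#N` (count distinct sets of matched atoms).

3

[NX1]#[CX2] is the SMARTS for a nitrile: a nitrogen triple-bonded to a two-connected carbon.
The molecule carries 3 separate instances of a nitrile (-C#N) meeting every constraint; each maps to a distinct set of atoms, giving 3 matches.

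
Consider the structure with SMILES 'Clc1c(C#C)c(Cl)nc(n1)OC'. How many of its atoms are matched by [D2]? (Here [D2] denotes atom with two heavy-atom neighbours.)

4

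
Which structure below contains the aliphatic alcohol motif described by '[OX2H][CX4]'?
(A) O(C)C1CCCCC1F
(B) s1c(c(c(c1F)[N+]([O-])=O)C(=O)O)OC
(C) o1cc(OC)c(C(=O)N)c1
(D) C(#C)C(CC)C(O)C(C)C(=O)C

D

[OX2H][CX4] describes a hydroxyl oxygen bound to an sp3 (X4) carbon (an aliphatic alcohol).
(A) has a methoxy ether (-OCH3) but the oxygen has H0 (ether), not H1.
(B) has a carboxylic acid group (-C(=O)OH) but the -OH is on a CX3 carbonyl carbon, not a CX4 carbon.
(C) has a methoxy ether (-OCH3) but the oxygen has H0 (ether), not H1.
(D) contains a hydroxyl group (-OH), which satisfies every atom and bond constraint.
So the answer is (D).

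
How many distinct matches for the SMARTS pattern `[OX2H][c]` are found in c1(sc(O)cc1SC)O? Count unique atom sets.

2

[OX2H][c] is the SMARTS for a phenol: a hydroxyl oxygen attached to an aromatic carbon.
The molecule carries 2 separate instances of a hydroxyl group (-OH) meeting every constraint; each maps to a distinct set of atoms, giving 2 matches.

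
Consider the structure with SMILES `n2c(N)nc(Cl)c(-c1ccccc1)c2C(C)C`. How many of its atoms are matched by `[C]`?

3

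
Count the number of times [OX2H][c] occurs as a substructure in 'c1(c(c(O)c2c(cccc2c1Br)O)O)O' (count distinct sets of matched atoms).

4

[OX2H][c] is the SMARTS for a phenol: a hydroxyl oxygen attached to an aromatic carbon.
The molecule carries 4 separate instances of a hydroxyl group (-OH) meeting every constraint; each maps to a distinct set of atoms, giving 4 matches.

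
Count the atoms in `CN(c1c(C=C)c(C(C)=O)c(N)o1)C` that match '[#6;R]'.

4

The query [#6;R] means: carbon that is part of a ring.
Check the 14 heavy atoms by environment: 1× o (aromatic, in 5-ring) → no; 4× c (aromatic, in 5-ring) → match; 6× C (acyclic) → no; 1× O (acyclic) → no; 2× N (acyclic) → no.
That gives 4 matching atoms.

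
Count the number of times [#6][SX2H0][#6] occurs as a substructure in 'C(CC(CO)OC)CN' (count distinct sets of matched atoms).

0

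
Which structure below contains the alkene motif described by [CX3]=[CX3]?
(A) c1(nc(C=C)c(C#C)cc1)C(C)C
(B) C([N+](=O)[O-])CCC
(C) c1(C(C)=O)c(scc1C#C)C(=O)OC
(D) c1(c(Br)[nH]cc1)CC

[CX3]=[CX3] describes a non-aromatic C=C double bond between two sp2 carbons (an alkene).
(A) contains a vinyl group (-CH=CH2), which satisfies every atom and bond constraint.
(B) has an ethyl group (-CH2CH3) but its C-C bond is a single bond between CX4 carbons, not CX3=CX3.
(C) has an ethynyl group (-C#CH) but the C-C bond is a triple bond, not a double bond.
(D) has an ethyl group (-CH2CH3) but its C-C bond is a single bond between CX4 carbons, not CX3=CX3.
So the answer is (A).

A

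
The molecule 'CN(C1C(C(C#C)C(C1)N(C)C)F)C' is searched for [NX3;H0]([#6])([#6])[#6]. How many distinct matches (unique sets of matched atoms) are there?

[NX3;H0]([#6])([#6])[#6] is the SMARTS for a tertiary amine: a trivalent nitrogen with no H, bonded to three carbons.
The molecule carries 2 separate instances of a dimethylamino group (-N(CH3)2) meeting every constraint; each maps to a distinct set of atoms, giving 2 matches.

2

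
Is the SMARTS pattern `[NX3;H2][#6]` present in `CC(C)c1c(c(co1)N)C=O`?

Yes

The pattern [NX3;H2][#6] describes a trivalent nitrogen with two H attached to carbon — a primary amine.
The molecule carries a primary amino group (-NH2), whose atoms satisfy every constraint of the query, so the pattern matches.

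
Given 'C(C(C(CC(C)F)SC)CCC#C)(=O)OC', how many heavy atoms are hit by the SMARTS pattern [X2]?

The query [X2] means: any atom with exactly two total connections (bonds + H).
Check the 16 heavy atoms by environment: 9× C (X4) → no; 2× C (X2) → match; 1× F (X1) → no; 1× S (X2) → match; 1× C (X3) → no; 1× O (X1) → no; 1× O (X2) → match.
Summing the matching environments: 2 + 1 + 1 = 4 matching atoms.

4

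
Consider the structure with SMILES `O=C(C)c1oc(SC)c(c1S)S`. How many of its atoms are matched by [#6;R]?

The query [#6;R] means: carbon that is part of a ring.
Check the 12 heavy atoms by environment: 1× o (aromatic, in 5-ring) → no; 4× c (aromatic, in 5-ring) → match; 3× S (acyclic) → no; 3× C (acyclic) → no; 1× O (acyclic) → no.
That gives 4 matching atoms.

4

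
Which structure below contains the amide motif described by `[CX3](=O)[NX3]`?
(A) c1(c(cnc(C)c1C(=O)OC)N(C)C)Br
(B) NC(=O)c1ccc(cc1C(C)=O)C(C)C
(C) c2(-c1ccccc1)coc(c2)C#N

[CX3](=O)[NX3] describes a carbonyl carbon bonded to a trivalent nitrogen (an amide).
(A) has a methyl-ester group (-C(=O)OCH3) but the carbonyl is bonded to O, not to an NX3 nitrogen.
(B) contains a primary amide (-C(=O)NH2), which satisfies every atom and bond constraint.
(C) has a nitrile (-C#N) but the nitrile N is NX1 (triple-bonded), not NX3.
So the answer is (B).

B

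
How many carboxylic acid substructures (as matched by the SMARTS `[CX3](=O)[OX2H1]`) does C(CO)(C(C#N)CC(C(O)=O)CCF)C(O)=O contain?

2

[CX3](=O)[OX2H1] is the SMARTS for a carboxylic acid: an sp2 carbon double-bonded to O and single-bonded to an -OH oxygen.
The molecule carries 2 separate instances of a carboxylic acid group (-C(=O)OH) meeting every constraint; each maps to a distinct set of atoms, giving 2 matches.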